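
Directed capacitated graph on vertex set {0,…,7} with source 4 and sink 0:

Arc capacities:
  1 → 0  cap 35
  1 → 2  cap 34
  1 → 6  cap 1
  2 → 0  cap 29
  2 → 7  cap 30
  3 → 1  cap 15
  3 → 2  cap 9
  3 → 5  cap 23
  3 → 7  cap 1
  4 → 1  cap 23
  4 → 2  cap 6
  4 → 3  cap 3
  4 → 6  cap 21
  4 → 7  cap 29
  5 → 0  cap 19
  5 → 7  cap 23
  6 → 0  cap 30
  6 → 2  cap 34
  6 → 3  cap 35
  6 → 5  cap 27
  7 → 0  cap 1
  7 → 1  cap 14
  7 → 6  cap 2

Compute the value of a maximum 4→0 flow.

Maximum flow value: 70

augment #1: 4→1→0 bottleneck 23, total now 23
augment #2: 4→2→0 bottleneck 6, total now 29
augment #3: 4→6→0 bottleneck 21, total now 50
augment #4: 4→7→0 bottleneck 1, total now 51
augment #5: 4→3→1→0 bottleneck 3, total now 54
augment #6: 4→7→1→0 bottleneck 9, total now 63
augment #7: 4→7→6→0 bottleneck 2, total now 65
augment #8: 4→7→1→2→0 bottleneck 5, total now 70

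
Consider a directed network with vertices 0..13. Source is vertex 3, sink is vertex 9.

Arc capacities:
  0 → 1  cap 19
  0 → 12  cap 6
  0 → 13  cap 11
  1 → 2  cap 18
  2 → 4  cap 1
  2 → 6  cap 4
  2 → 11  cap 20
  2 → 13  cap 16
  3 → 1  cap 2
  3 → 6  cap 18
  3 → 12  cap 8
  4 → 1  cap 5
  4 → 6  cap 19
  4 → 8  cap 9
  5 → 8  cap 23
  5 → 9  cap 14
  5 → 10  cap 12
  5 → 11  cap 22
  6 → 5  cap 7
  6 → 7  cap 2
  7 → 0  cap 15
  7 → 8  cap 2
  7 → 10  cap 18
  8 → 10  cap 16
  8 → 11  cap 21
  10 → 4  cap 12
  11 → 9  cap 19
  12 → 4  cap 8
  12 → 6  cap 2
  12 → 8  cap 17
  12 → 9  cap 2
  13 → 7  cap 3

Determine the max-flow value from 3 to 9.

augment #1: 3→12→9 bottleneck 2, total now 2
augment #2: 3→6→5→9 bottleneck 7, total now 9
augment #3: 3→1→2→11→9 bottleneck 2, total now 11
augment #4: 3→12→8→11→9 bottleneck 6, total now 17
augment #5: 3→6→7→8→11→9 bottleneck 2, total now 19

Maximum flow value: 19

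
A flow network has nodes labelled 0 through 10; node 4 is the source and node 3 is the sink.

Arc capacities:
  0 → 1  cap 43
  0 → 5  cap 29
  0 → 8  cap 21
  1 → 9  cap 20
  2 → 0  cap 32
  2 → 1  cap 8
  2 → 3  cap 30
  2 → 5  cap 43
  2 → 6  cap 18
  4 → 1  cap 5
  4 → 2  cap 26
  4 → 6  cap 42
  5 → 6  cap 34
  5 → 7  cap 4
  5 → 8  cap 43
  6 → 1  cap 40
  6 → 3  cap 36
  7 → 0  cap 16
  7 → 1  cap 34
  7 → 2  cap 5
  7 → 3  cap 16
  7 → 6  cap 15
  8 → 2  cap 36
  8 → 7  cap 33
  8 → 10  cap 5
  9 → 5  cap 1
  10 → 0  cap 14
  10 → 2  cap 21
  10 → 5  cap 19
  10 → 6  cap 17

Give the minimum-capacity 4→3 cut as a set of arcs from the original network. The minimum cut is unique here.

Min-cut arcs: {(4,2), (6,3), (9,5)} (total capacity 63)

augment #1: 4→2→3 push 26
augment #2: 4→6→3 push 36
augment #3: 4→1→9→5→7→3 push 1
max flow = 63; residual-reachable set from 4 gives S-side
cut edges (S→T): {(4,2), (6,3), (9,5)} total cap 63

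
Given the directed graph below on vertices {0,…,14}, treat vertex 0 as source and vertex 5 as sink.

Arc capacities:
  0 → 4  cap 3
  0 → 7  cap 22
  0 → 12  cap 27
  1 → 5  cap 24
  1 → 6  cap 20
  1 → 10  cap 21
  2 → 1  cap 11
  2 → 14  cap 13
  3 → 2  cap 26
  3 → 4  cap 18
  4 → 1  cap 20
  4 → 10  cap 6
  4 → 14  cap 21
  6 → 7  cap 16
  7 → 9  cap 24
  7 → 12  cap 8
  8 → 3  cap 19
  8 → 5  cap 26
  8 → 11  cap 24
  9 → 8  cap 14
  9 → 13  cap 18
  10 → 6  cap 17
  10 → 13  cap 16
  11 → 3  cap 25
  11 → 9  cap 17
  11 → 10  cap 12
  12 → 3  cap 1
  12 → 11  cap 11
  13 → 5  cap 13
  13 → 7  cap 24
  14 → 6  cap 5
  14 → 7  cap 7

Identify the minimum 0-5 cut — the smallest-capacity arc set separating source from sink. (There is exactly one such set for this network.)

Min-cut arcs: {(0,4), (0,7), (12,3), (12,11)} (total capacity 37)

augment #1: 0→4→1→5 push 3
augment #2: 0→7→9→8→5 push 14
augment #3: 0→7→9→13→5 push 8
augment #4: 0→12→3→2→1→5 push 1
augment #5: 0→12→11→9→13→5 push 5
augment #6: 0→12→11→3→2→1→5 push 6
max flow = 37; residual-reachable set from 0 gives S-side
cut edges (S→T): {(0,4), (0,7), (12,3), (12,11)} total cap 37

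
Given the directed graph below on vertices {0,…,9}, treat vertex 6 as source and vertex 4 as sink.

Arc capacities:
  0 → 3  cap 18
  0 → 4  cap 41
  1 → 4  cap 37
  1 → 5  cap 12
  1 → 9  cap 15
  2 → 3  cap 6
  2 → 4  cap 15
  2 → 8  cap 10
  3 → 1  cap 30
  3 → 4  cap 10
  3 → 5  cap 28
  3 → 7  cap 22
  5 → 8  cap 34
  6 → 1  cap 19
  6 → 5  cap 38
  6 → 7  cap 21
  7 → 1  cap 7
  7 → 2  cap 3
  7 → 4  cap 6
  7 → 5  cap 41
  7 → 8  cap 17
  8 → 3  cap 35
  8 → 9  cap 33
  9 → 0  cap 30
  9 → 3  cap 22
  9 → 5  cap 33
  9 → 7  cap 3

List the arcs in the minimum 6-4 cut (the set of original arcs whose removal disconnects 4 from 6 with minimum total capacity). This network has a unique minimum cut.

augment #1: 6→1→4 push 19
augment #2: 6→7→4 push 6
augment #3: 6→7→1→4 push 7
augment #4: 6→7→2→4 push 3
augment #5: 6→5→8→3→4 push 10
augment #6: 6→5→8→3→1→4 push 11
augment #7: 6→5→8→9→0→4 push 13
augment #8: 6→7→8→9→0→4 push 5
max flow = 74; residual-reachable set from 6 gives S-side
cut edges (S→T): {(5,8), (6,1), (6,7)} total cap 74

Min-cut arcs: {(5,8), (6,1), (6,7)} (total capacity 74)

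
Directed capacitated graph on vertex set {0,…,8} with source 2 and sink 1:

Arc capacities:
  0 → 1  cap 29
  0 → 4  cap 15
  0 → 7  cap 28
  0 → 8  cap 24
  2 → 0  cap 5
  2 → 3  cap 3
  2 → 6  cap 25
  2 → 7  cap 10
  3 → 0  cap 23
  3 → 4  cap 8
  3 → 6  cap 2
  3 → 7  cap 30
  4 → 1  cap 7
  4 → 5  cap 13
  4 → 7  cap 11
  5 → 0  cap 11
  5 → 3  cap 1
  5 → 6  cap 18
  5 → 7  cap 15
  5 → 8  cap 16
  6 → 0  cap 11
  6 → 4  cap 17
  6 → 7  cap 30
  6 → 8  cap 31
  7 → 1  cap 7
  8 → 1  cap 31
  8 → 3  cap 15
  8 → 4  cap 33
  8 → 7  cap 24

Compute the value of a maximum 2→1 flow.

augment #1: 2→0→1 bottleneck 5, total now 5
augment #2: 2→7→1 bottleneck 7, total now 12
augment #3: 2→3→0→1 bottleneck 3, total now 15
augment #4: 2→6→0→1 bottleneck 11, total now 26
augment #5: 2→6→4→1 bottleneck 7, total now 33
augment #6: 2→6→8→1 bottleneck 7, total now 40

Maximum flow value: 40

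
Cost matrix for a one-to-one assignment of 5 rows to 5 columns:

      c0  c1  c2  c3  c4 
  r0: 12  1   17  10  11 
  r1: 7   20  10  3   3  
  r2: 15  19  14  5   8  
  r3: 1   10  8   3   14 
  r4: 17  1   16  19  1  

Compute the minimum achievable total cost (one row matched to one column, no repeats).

Minimum assignment cost: 18

optimal assignment: row0→col1 (cost 1), row1→col2 (cost 10), row2→col3 (cost 5), row3→col0 (cost 1), row4→col4 (cost 1)
total = 1 + 10 + 5 + 1 + 1 = 18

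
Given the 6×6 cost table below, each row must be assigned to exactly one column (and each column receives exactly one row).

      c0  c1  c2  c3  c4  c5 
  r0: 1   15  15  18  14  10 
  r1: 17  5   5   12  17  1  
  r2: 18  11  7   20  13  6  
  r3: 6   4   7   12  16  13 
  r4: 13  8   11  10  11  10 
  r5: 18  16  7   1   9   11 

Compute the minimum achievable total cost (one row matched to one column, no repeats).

Minimum assignment cost: 25

optimal assignment: row0→col0 (cost 1), row1→col5 (cost 1), row2→col2 (cost 7), row3→col1 (cost 4), row4→col4 (cost 11), row5→col3 (cost 1)
total = 1 + 1 + 7 + 4 + 11 + 1 = 25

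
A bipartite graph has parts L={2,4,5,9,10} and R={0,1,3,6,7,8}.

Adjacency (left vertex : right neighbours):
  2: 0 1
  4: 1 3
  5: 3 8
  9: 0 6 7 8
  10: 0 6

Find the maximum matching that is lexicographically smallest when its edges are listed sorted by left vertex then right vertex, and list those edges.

Lex-smallest maximum matching: {(2,0), (4,1), (5,3), (9,7), (10,6)}

|M| = 5 (so the lex-smallest maximum matching has 5 edges)
process left vertices in ascending order; for each, take the smallest-labelled available neighbour that still permits 5 edges overall, or leave it unmatched if none does
lex-smallest matching: {2-0, 4-1, 5-3, 9-7, 10-6}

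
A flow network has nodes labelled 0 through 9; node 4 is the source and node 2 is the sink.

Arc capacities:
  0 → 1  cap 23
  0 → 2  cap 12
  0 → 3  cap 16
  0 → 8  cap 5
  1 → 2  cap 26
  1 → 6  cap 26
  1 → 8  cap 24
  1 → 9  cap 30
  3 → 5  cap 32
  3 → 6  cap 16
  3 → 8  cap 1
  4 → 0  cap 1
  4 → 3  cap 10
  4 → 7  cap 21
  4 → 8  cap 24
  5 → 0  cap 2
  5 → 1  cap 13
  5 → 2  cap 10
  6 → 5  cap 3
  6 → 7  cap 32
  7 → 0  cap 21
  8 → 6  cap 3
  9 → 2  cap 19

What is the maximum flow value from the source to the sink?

Maximum flow value: 35

augment #1: 4→0→2 bottleneck 1, total now 1
augment #2: 4→3→5→2 bottleneck 10, total now 11
augment #3: 4→7→0→2 bottleneck 11, total now 22
augment #4: 4→7→0→1→2 bottleneck 10, total now 32
augment #5: 4→8→6→5→1→2 bottleneck 3, total now 35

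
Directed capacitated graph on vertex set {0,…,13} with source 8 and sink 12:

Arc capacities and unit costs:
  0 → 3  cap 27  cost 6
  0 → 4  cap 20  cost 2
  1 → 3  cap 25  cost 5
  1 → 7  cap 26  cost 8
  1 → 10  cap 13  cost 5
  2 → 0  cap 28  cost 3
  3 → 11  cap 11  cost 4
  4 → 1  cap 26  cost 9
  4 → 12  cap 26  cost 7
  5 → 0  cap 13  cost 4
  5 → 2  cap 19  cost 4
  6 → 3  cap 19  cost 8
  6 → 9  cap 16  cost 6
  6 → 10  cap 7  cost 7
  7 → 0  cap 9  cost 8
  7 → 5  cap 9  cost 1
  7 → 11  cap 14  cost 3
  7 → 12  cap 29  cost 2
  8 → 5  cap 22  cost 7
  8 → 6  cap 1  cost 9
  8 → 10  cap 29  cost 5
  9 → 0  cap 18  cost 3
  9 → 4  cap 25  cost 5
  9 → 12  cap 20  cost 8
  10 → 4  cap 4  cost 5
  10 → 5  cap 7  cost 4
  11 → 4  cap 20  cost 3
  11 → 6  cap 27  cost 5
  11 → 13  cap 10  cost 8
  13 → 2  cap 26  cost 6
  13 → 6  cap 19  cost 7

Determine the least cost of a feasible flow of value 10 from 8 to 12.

shortest-cost path #1: 8→10→4→12 push 4 @ unit cost 17 (adds 68)
shortest-cost path #2: 8→5→0→4→12 push 6 @ unit cost 20 (adds 120)
total cost = 188

Minimum cost for 10 units: 188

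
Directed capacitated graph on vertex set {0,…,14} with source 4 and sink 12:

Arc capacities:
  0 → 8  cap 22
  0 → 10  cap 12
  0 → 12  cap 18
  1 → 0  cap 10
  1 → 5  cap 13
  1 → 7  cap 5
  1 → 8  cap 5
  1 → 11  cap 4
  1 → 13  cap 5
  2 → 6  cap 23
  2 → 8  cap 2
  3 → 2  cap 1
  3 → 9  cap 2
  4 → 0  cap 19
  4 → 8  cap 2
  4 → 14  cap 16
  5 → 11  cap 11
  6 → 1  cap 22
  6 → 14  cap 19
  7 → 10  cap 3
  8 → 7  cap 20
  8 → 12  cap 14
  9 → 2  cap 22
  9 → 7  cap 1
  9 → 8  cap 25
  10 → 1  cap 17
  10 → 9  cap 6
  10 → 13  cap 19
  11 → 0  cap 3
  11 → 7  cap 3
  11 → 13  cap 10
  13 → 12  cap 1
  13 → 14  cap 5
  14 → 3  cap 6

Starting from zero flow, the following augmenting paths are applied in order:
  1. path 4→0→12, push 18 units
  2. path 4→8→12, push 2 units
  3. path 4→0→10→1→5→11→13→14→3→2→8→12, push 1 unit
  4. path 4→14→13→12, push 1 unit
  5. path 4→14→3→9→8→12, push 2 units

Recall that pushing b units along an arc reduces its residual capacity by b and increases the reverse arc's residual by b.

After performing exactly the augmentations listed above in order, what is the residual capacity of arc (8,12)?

Residual capacity of (8,12): 9

after path 1 (4→0→12, push 18): res(8,12)=14
after path 2 (4→8→12, push 2): res(8,12)=12
after path 3 (4→0→10→1→5→11→13→14→3→2→8→12, push 1): res(8,12)=11
after path 4 (4→14→13→12, push 1): res(8,12)=11
after path 5 (4→14→3→9→8→12, push 2): res(8,12)=9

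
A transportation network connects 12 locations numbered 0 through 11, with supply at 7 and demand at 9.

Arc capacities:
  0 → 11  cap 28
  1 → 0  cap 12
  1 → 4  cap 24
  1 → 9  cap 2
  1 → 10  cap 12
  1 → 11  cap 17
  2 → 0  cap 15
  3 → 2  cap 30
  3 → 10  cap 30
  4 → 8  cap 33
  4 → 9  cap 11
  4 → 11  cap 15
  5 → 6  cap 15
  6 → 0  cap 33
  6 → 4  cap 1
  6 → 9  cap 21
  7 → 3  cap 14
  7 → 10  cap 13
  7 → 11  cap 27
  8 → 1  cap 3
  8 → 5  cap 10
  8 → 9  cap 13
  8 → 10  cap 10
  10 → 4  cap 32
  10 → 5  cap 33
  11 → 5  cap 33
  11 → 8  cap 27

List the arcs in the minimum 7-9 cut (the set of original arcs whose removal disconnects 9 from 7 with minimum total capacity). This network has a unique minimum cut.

Min-cut arcs: {(1,9), (4,9), (5,6), (8,9)} (total capacity 41)

augment #1: 7→10→4→9 push 11
augment #2: 7→11→8→9 push 13
augment #3: 7→10→5→6→9 push 2
augment #4: 7→11→5→6→9 push 13
augment #5: 7→11→8→1→9 push 1
augment #6: 7→3→10→4→8→1→9 push 1
max flow = 41; residual-reachable set from 7 gives S-side
cut edges (S→T): {(1,9), (4,9), (5,6), (8,9)} total cap 41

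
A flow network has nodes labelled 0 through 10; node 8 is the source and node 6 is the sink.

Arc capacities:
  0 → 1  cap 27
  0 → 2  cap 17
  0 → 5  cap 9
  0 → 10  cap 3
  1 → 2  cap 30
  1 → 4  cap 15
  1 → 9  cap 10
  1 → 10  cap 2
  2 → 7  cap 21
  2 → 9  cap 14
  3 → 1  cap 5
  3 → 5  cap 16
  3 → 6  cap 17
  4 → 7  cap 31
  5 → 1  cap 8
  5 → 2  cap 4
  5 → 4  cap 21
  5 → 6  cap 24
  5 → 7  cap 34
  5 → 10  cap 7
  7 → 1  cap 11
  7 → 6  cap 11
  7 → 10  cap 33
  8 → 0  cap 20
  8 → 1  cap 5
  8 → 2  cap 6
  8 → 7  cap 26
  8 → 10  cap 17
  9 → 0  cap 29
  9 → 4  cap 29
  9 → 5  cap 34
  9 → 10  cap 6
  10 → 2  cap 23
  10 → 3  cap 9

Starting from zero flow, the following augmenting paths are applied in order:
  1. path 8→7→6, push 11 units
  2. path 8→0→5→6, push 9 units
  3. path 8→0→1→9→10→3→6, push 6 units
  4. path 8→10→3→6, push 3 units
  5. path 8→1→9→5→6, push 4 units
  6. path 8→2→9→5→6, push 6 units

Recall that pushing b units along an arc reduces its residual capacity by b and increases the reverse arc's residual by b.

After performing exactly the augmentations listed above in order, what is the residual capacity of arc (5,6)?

Residual capacity of (5,6): 5

after path 1 (8→7→6, push 11): res(5,6)=24
after path 2 (8→0→5→6, push 9): res(5,6)=15
after path 3 (8→0→1→9→10→3→6, push 6): res(5,6)=15
after path 4 (8→10→3→6, push 3): res(5,6)=15
after path 5 (8→1→9→5→6, push 4): res(5,6)=11
after path 6 (8→2→9→5→6, push 6): res(5,6)=5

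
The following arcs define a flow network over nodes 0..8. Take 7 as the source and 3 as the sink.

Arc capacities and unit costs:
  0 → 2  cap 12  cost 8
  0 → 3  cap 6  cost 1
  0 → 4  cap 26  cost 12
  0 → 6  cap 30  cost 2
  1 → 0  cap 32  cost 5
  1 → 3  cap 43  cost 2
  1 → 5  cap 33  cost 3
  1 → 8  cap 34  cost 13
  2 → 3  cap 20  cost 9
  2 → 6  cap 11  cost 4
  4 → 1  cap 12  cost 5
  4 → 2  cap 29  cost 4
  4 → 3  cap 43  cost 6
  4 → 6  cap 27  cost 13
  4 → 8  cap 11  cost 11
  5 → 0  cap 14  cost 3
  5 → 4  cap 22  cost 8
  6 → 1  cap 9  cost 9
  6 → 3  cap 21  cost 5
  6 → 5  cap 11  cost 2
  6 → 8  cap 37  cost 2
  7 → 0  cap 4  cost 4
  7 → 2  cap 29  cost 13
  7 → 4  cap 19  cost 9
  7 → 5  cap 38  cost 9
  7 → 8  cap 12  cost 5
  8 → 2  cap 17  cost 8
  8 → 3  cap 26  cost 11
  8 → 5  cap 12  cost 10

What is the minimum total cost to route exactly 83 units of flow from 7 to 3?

Minimum cost for 83 units: 1504

shortest-cost path #1: 7→0→3 push 4 @ unit cost 5 (adds 20)
shortest-cost path #2: 7→5→0→3 push 2 @ unit cost 13 (adds 26)
shortest-cost path #3: 7→4→3 push 19 @ unit cost 15 (adds 285)
shortest-cost path #4: 7→8→3 push 12 @ unit cost 16 (adds 192)
shortest-cost path #5: 7→5→0→6→3 push 12 @ unit cost 19 (adds 228)
shortest-cost path #6: 7→2→3 push 20 @ unit cost 22 (adds 440)
shortest-cost path #7: 7→2→6→3 push 9 @ unit cost 22 (adds 198)
shortest-cost path #8: 7→5→4→3 push 5 @ unit cost 23 (adds 115)
total cost = 1504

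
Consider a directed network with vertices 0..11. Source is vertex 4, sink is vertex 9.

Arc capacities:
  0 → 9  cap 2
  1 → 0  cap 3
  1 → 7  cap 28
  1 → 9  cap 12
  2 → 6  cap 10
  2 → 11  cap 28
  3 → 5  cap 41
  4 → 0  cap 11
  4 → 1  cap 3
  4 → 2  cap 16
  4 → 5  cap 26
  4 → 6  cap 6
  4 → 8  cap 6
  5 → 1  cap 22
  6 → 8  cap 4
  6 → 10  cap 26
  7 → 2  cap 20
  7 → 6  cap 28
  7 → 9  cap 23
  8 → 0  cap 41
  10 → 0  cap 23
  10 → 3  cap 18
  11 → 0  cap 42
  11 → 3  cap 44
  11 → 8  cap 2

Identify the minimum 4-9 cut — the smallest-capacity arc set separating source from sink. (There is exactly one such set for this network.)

Min-cut arcs: {(0,9), (4,1), (5,1)} (total capacity 27)

augment #1: 4→0→9 push 2
augment #2: 4→1→9 push 3
augment #3: 4→5→1→9 push 9
augment #4: 4→5→1→7→9 push 13
max flow = 27; residual-reachable set from 4 gives S-side
cut edges (S→T): {(0,9), (4,1), (5,1)} total cap 27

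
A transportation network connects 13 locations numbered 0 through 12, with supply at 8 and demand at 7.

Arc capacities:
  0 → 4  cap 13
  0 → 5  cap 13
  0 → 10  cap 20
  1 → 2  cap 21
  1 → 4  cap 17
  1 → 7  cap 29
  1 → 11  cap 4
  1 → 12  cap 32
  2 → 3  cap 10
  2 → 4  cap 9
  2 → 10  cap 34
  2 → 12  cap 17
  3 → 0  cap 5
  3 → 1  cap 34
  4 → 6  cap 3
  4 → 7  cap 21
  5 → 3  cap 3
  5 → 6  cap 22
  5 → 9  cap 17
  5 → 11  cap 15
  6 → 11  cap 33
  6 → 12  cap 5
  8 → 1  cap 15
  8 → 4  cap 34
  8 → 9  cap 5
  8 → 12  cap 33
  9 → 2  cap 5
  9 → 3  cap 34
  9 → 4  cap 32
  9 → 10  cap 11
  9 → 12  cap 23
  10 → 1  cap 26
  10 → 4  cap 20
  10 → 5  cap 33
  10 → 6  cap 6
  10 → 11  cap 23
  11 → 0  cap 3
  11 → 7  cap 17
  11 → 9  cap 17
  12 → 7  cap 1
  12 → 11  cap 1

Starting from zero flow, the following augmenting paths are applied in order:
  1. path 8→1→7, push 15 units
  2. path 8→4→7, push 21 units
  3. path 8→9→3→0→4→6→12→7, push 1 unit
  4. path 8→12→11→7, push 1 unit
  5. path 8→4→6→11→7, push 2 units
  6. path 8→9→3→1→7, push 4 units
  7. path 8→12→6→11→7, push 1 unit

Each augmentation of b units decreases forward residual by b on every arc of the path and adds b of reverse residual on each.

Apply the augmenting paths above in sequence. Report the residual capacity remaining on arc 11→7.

after path 1 (8→1→7, push 15): res(11,7)=17
after path 2 (8→4→7, push 21): res(11,7)=17
after path 3 (8→9→3→0→4→6→12→7, push 1): res(11,7)=17
after path 4 (8→12→11→7, push 1): res(11,7)=16
after path 5 (8→4→6→11→7, push 2): res(11,7)=14
after path 6 (8→9→3→1→7, push 4): res(11,7)=14
after path 7 (8→12→6→11→7, push 1): res(11,7)=13

Residual capacity of (11,7): 13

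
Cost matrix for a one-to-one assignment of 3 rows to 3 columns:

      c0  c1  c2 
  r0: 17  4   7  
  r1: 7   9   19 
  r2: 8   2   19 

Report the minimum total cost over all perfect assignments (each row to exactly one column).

Minimum assignment cost: 16

optimal assignment: row0→col2 (cost 7), row1→col0 (cost 7), row2→col1 (cost 2)
total = 7 + 7 + 2 = 16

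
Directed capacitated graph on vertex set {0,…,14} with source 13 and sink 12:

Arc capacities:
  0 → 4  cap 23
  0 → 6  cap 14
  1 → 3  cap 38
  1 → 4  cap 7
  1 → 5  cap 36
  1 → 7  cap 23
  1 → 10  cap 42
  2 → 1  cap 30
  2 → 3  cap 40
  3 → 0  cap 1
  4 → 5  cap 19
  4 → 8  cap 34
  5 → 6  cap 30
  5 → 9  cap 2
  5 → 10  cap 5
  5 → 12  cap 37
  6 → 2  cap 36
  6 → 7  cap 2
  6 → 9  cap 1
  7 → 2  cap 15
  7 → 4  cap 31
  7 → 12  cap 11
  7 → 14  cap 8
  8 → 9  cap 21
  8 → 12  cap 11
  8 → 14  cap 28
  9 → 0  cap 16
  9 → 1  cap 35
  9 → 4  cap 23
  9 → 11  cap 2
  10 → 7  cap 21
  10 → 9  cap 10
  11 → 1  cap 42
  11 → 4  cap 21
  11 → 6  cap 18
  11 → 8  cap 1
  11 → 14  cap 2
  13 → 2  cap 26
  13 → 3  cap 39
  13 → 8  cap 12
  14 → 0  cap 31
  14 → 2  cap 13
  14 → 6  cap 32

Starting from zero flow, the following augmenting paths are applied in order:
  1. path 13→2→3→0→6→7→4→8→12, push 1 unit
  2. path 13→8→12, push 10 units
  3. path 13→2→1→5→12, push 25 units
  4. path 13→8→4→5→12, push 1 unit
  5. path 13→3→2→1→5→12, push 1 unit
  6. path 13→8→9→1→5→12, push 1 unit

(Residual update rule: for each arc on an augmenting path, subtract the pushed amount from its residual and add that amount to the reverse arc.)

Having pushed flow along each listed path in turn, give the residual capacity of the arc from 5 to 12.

Residual capacity of (5,12): 9

after path 1 (13→2→3→0→6→7→4→8→12, push 1): res(5,12)=37
after path 2 (13→8→12, push 10): res(5,12)=37
after path 3 (13→2→1→5→12, push 25): res(5,12)=12
after path 4 (13→8→4→5→12, push 1): res(5,12)=11
after path 5 (13→3→2→1→5→12, push 1): res(5,12)=10
after path 6 (13→8→9→1→5→12, push 1): res(5,12)=9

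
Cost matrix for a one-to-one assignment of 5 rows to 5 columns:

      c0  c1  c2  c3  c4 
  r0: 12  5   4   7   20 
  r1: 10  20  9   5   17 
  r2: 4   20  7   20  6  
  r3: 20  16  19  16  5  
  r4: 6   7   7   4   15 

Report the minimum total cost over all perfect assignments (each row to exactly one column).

optimal assignment: row0→col2 (cost 4), row1→col3 (cost 5), row2→col0 (cost 4), row3→col4 (cost 5), row4→col1 (cost 7)
total = 4 + 5 + 4 + 5 + 7 = 25

Minimum assignment cost: 25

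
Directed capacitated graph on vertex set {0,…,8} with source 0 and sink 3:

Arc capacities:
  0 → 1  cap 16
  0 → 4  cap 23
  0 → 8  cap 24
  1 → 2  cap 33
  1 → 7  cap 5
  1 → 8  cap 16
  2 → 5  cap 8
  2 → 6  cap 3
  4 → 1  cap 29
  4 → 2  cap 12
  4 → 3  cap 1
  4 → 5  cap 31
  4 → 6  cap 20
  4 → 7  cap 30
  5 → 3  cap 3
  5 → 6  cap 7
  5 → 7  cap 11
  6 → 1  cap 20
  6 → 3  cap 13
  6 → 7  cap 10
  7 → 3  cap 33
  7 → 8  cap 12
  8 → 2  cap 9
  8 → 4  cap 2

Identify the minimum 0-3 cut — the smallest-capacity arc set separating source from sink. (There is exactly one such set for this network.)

Min-cut arcs: {(0,4), (1,7), (2,5), (2,6), (8,4)} (total capacity 41)

augment #1: 0→4→3 push 1
augment #2: 0→1→7→3 push 5
augment #3: 0→4→5→3 push 3
augment #4: 0→4→6→3 push 13
augment #5: 0→4→7→3 push 6
augment #6: 0→8→4→7→3 push 2
augment #7: 0→1→2→5→7→3 push 8
augment #8: 0→1→2→6→7→3 push 3
max flow = 41; residual-reachable set from 0 gives S-side
cut edges (S→T): {(0,4), (1,7), (2,5), (2,6), (8,4)} total cap 41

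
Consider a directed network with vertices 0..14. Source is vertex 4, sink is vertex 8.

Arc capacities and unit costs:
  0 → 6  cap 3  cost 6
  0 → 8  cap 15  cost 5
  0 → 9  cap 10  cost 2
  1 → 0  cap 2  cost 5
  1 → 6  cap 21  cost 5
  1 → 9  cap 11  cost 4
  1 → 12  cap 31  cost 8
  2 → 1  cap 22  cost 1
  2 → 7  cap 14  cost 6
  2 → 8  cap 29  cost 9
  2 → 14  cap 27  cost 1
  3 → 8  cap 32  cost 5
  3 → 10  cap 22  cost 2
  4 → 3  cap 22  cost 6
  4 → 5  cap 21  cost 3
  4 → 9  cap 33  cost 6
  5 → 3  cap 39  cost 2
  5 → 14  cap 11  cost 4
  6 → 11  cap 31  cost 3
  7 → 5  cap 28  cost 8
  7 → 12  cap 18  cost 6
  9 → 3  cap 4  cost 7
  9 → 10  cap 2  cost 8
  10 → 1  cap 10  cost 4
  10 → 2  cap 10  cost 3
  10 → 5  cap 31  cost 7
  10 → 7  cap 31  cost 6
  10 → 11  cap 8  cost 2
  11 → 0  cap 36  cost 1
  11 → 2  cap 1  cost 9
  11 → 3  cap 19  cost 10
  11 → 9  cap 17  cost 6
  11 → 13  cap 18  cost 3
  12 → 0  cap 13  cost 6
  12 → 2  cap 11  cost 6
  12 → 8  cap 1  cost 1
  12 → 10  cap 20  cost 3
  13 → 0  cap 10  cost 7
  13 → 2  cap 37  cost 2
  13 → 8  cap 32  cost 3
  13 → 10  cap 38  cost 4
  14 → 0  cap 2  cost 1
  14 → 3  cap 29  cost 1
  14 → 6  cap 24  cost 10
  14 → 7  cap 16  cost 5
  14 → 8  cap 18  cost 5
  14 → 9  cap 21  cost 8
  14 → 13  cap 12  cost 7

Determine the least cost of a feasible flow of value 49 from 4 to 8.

shortest-cost path #1: 4→5→3→8 push 21 @ unit cost 10 (adds 210)
shortest-cost path #2: 4→3→8 push 11 @ unit cost 11 (adds 121)
shortest-cost path #3: 4→3→5→14→8 push 11 @ unit cost 13 (adds 143)
shortest-cost path #4: 4→9→10→11→13→8 push 2 @ unit cost 22 (adds 44)
shortest-cost path #5: 4→9→3→10→11→13→8 push 4 @ unit cost 23 (adds 92)
total cost = 610

Minimum cost for 49 units: 610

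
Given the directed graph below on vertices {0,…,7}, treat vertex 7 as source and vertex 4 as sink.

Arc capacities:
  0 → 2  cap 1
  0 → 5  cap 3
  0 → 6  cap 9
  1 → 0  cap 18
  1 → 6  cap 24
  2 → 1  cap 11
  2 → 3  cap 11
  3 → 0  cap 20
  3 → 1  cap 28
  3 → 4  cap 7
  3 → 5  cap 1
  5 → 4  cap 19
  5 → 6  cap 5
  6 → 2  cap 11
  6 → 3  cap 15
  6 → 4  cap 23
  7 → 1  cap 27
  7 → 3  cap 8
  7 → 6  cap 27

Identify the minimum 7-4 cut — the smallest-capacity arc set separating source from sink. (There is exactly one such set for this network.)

Min-cut arcs: {(0,5), (3,4), (3,5), (6,4)} (total capacity 34)

augment #1: 7→3→4 push 7
augment #2: 7→6→4 push 23
augment #3: 7→3→5→4 push 1
augment #4: 7→1→0→5→4 push 3
max flow = 34; residual-reachable set from 7 gives S-side
cut edges (S→T): {(0,5), (3,4), (3,5), (6,4)} total cap 34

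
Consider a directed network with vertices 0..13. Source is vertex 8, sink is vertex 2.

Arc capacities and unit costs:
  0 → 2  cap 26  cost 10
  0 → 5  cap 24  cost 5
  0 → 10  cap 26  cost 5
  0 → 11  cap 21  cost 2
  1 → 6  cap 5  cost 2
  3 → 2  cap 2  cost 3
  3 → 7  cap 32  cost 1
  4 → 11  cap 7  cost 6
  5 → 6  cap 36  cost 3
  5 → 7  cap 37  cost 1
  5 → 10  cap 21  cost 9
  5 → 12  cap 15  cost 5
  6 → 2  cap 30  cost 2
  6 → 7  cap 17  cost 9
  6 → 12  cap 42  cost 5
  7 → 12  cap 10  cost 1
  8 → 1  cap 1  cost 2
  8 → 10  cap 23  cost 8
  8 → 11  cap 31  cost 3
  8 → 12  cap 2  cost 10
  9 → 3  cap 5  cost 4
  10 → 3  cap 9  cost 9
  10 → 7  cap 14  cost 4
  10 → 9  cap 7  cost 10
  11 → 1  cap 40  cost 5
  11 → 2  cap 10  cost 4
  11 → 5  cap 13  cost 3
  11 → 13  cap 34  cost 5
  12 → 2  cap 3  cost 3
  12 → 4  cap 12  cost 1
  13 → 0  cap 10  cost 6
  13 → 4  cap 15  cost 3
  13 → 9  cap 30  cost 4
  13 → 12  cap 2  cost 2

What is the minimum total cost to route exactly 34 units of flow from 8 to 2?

shortest-cost path #1: 8→1→6→2 push 1 @ unit cost 6 (adds 6)
shortest-cost path #2: 8→11→2 push 10 @ unit cost 7 (adds 70)
shortest-cost path #3: 8→11→5→6→2 push 13 @ unit cost 11 (adds 143)
shortest-cost path #4: 8→11→1→6→2 push 4 @ unit cost 12 (adds 48)
shortest-cost path #5: 8→12→2 push 2 @ unit cost 13 (adds 26)
shortest-cost path #6: 8→11→13→12→2 push 1 @ unit cost 13 (adds 13)
shortest-cost path #7: 8→11→13→9→3→2 push 2 @ unit cost 19 (adds 38)
shortest-cost path #8: 8→11→13→0→2 push 1 @ unit cost 24 (adds 24)
total cost = 368

Minimum cost for 34 units: 368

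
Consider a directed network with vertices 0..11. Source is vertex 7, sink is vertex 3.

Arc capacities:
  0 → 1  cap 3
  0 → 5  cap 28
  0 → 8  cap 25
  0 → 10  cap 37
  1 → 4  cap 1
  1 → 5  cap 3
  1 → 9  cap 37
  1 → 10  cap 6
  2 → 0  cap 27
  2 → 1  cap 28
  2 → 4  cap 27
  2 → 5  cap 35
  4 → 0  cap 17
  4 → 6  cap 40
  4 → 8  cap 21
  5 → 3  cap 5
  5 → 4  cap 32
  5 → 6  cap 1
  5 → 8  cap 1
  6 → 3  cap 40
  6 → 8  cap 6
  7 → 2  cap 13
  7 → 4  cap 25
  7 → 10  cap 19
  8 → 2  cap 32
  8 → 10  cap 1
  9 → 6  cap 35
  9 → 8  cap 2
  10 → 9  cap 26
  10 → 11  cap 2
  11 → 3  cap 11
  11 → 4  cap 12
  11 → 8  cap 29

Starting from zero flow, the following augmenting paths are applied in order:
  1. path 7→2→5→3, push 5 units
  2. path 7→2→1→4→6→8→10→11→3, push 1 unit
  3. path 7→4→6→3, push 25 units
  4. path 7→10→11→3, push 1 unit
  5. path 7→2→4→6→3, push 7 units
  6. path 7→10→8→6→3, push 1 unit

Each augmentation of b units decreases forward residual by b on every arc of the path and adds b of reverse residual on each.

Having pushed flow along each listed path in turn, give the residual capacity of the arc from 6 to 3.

after path 1 (7→2→5→3, push 5): res(6,3)=40
after path 2 (7→2→1→4→6→8→10→11→3, push 1): res(6,3)=40
after path 3 (7→4→6→3, push 25): res(6,3)=15
after path 4 (7→10→11→3, push 1): res(6,3)=15
after path 5 (7→2→4→6→3, push 7): res(6,3)=8
after path 6 (7→10→8→6→3, push 1): res(6,3)=7

Residual capacity of (6,3): 7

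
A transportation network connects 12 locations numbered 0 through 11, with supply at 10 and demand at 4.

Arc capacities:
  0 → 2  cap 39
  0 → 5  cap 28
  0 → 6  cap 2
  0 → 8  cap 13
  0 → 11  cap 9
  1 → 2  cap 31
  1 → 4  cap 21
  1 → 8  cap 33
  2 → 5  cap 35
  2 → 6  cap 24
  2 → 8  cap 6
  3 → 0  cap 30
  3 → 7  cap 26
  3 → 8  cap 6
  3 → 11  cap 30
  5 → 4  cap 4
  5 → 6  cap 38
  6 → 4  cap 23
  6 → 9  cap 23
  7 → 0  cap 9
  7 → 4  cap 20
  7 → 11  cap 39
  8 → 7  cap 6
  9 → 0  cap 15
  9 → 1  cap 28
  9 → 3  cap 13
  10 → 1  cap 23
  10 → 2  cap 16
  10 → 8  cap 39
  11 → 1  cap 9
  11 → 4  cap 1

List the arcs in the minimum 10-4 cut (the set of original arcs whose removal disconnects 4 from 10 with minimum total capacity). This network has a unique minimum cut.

augment #1: 10→1→4 push 21
augment #2: 10→2→5→4 push 4
augment #3: 10→2→6→4 push 12
augment #4: 10→8→7→4 push 6
augment #5: 10→1→2→6→4 push 2
max flow = 45; residual-reachable set from 10 gives S-side
cut edges (S→T): {(8,7), (10,1), (10,2)} total cap 45

Min-cut arcs: {(8,7), (10,1), (10,2)} (total capacity 45)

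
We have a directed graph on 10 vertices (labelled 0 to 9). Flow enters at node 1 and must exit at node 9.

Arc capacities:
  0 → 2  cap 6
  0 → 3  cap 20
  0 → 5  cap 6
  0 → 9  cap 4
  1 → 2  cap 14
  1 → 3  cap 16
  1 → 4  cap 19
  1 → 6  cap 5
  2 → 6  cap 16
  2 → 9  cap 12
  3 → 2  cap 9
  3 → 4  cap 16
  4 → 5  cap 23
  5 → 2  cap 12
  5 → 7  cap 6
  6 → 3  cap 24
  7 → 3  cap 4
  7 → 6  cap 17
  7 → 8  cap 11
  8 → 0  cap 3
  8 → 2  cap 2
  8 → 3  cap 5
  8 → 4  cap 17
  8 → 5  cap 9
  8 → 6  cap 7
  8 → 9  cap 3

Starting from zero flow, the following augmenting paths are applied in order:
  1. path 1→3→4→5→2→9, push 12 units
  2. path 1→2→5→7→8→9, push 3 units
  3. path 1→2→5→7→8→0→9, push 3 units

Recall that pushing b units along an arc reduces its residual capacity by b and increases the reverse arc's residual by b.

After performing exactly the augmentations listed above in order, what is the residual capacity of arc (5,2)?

Residual capacity of (5,2): 6

after path 1 (1→3→4→5→2→9, push 12): res(5,2)=0
after path 2 (1→2→5→7→8→9, push 3): res(5,2)=3
after path 3 (1→2→5→7→8→0→9, push 3): res(5,2)=6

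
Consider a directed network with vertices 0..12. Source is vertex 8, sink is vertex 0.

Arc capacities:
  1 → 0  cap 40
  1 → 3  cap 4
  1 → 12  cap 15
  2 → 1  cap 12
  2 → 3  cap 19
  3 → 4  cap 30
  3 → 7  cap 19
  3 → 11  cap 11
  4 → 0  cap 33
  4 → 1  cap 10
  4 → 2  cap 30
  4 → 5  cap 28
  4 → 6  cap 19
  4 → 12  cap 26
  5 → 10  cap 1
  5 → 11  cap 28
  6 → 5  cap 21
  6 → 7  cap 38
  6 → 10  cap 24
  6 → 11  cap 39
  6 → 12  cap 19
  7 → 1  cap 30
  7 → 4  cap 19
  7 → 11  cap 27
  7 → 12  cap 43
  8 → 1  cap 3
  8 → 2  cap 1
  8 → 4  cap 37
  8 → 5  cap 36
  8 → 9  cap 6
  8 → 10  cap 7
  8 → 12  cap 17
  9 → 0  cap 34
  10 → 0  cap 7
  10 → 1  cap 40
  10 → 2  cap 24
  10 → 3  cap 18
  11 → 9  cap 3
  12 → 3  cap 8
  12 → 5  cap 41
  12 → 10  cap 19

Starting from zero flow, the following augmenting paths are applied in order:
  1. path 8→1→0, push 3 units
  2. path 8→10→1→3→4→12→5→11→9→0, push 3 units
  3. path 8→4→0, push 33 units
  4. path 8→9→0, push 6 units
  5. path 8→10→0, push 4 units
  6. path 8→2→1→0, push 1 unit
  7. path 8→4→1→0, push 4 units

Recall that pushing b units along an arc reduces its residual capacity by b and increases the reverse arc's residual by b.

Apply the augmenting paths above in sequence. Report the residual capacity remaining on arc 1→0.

Residual capacity of (1,0): 32

after path 1 (8→1→0, push 3): res(1,0)=37
after path 2 (8→10→1→3→4→12→5→11→9→0, push 3): res(1,0)=37
after path 3 (8→4→0, push 33): res(1,0)=37
after path 4 (8→9→0, push 6): res(1,0)=37
after path 5 (8→10→0, push 4): res(1,0)=37
after path 6 (8→2→1→0, push 1): res(1,0)=36
after path 7 (8→4→1→0, push 4): res(1,0)=32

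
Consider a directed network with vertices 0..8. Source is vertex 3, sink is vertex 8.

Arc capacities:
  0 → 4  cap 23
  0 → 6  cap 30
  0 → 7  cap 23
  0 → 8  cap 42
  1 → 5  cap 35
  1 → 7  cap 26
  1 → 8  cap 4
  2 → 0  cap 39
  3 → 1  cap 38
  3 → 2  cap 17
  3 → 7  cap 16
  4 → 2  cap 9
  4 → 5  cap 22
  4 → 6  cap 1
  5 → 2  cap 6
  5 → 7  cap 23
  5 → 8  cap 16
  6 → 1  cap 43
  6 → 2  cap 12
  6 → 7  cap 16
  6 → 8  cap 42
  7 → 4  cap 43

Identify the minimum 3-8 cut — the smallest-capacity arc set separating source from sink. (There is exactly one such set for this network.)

augment #1: 3→1→8 push 4
augment #2: 3→1→5→8 push 16
augment #3: 3→2→0→8 push 17
augment #4: 3→7→4→6→8 push 1
augment #5: 3→1→5→2→0→8 push 6
augment #6: 3→7→4→2→0→8 push 9
max flow = 53; residual-reachable set from 3 gives S-side
cut edges (S→T): {(1,8), (3,2), (4,2), (4,6), (5,2), (5,8)} total cap 53

Min-cut arcs: {(1,8), (3,2), (4,2), (4,6), (5,2), (5,8)} (total capacity 53)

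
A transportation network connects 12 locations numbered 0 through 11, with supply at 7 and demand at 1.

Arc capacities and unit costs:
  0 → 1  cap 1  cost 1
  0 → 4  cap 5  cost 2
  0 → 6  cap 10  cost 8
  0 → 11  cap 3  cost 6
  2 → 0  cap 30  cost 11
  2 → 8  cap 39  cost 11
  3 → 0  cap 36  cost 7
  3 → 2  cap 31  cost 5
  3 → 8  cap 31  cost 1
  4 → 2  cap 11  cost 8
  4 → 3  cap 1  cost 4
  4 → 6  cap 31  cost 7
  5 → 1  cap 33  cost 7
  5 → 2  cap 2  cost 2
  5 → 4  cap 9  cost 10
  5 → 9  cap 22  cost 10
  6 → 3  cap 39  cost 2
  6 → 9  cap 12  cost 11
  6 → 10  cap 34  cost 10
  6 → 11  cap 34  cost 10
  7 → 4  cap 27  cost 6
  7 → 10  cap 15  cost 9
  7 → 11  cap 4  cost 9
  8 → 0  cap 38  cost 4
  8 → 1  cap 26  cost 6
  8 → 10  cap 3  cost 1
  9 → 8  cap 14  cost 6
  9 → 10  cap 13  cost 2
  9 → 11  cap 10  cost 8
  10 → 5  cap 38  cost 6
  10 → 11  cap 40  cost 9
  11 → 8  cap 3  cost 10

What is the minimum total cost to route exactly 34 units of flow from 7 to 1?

Minimum cost for 34 units: 742

shortest-cost path #1: 7→4→3→8→0→1 push 1 @ unit cost 16 (adds 16)
shortest-cost path #2: 7→10→5→1 push 15 @ unit cost 22 (adds 330)
shortest-cost path #3: 7→4→6→3→8→1 push 18 @ unit cost 22 (adds 396)
total cost = 742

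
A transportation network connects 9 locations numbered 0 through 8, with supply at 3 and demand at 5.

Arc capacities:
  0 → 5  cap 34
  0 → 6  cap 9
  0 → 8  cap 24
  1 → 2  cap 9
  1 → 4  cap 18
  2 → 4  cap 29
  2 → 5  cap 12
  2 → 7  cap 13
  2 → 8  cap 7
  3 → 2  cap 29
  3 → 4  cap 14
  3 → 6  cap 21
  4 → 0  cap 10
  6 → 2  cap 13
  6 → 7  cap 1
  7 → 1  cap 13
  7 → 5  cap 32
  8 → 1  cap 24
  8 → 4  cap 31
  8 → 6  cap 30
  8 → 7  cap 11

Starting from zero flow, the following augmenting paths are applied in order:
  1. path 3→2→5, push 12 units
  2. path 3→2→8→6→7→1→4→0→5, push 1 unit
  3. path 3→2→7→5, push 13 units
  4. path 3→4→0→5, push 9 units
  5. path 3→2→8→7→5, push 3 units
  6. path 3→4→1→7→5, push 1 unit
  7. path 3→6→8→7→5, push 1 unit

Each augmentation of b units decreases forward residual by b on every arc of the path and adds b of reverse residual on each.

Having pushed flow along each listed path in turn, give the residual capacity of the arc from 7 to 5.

after path 1 (3→2→5, push 12): res(7,5)=32
after path 2 (3→2→8→6→7→1→4→0→5, push 1): res(7,5)=32
after path 3 (3→2→7→5, push 13): res(7,5)=19
after path 4 (3→4→0→5, push 9): res(7,5)=19
after path 5 (3→2→8→7→5, push 3): res(7,5)=16
after path 6 (3→4→1→7→5, push 1): res(7,5)=15
after path 7 (3→6→8→7→5, push 1): res(7,5)=14

Residual capacity of (7,5): 14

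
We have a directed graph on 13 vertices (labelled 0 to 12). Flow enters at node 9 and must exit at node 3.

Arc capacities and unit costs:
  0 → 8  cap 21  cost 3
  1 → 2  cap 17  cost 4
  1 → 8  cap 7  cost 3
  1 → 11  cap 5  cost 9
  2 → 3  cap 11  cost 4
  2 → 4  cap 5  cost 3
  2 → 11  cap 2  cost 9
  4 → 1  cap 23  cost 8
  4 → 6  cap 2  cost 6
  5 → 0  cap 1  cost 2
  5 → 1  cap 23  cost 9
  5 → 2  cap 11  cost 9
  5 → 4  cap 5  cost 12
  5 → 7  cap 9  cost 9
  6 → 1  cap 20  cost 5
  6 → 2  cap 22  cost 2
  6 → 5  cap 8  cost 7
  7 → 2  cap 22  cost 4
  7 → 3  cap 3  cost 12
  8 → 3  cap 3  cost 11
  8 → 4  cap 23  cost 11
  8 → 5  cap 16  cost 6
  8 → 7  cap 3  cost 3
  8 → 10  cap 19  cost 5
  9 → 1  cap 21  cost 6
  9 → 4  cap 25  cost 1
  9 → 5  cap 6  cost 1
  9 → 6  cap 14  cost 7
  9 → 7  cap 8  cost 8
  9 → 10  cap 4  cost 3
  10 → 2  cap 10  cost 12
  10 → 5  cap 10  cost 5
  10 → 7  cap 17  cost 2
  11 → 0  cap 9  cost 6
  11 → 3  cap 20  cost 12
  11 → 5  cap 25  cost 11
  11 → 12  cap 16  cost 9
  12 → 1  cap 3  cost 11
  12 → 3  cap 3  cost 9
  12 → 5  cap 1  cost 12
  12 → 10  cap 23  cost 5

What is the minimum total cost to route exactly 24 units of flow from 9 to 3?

Minimum cost for 24 units: 446

shortest-cost path #1: 9→6→2→3 push 11 @ unit cost 13 (adds 143)
shortest-cost path #2: 9→10→7→3 push 3 @ unit cost 17 (adds 51)
shortest-cost path #3: 9→5→0→8→3 push 1 @ unit cost 17 (adds 17)
shortest-cost path #4: 9→1→8→3 push 2 @ unit cost 20 (adds 40)
shortest-cost path #5: 9→1→11→3 push 5 @ unit cost 27 (adds 135)
shortest-cost path #6: 9→6→2→11→3 push 2 @ unit cost 30 (adds 60)
total cost = 446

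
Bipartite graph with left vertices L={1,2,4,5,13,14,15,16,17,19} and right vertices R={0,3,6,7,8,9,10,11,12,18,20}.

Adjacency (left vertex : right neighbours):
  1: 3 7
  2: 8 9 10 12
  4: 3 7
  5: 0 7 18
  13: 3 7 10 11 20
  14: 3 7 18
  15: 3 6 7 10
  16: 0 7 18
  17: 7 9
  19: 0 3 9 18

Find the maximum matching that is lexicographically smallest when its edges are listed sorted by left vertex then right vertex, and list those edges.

Lex-smallest maximum matching: {(1,3), (2,8), (4,7), (5,0), (13,10), (14,18), (15,6), (17,9)}

|M| = 8 (so the lex-smallest maximum matching has 8 edges)
process left vertices in ascending order; for each, take the smallest-labelled available neighbour that still permits 8 edges overall, or leave it unmatched if none does
lex-smallest matching: {1-3, 2-8, 4-7, 5-0, 13-10, 14-18, 15-6, 17-9}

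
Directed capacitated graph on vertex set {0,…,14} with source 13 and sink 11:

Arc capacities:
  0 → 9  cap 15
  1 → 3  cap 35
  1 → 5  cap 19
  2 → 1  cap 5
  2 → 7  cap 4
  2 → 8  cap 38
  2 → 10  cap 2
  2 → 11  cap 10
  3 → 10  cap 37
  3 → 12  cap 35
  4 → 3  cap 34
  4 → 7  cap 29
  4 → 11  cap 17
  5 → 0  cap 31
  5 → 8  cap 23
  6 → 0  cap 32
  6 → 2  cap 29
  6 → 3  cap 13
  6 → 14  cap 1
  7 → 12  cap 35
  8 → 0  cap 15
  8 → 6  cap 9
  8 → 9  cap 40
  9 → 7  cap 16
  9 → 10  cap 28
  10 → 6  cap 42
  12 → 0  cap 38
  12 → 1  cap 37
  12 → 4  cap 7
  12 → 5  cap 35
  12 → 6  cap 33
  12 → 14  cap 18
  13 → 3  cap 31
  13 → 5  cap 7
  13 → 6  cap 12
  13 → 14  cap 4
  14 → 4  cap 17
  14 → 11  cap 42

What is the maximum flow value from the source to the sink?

Maximum flow value: 40

augment #1: 13→14→11 bottleneck 4, total now 4
augment #2: 13→6→2→11 bottleneck 10, total now 14
augment #3: 13→6→14→11 bottleneck 1, total now 15
augment #4: 13→3→12→4→11 bottleneck 7, total now 22
augment #5: 13→3→12→14→11 bottleneck 18, total now 40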